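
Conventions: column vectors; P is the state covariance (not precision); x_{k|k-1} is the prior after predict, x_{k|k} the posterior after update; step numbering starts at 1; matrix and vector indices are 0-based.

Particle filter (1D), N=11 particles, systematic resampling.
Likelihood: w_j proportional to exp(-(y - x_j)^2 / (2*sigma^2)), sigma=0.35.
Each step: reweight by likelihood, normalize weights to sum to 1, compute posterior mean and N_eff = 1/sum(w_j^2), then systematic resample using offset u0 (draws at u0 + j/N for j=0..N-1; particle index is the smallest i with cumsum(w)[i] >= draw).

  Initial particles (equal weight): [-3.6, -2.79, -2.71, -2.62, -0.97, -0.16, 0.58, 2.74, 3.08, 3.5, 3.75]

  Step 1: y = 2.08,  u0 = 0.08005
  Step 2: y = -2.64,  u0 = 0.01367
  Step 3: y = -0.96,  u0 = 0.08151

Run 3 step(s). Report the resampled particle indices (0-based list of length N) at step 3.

step 1: w=[0.0000, 0.0000, 0.0000, 0.0000, 0.0000, 0.0000, 0.0006, 0.9073, 0.0906, 0.0014, 0.0001]  mean=2.7708  Neff=1.2027  idx=[7, 7, 7, 7, 7, 7, 7, 7, 7, 7, 8]
step 2: w=[0.1000, 0.1000, 0.1000, 0.1000, 0.1000, 0.1000, 0.1000, 0.1000, 0.1000, 0.1000, 0.0000]  mean=2.7400  Neff=10.0000  idx=[0, 1, 1, 2, 3, 4, 5, 6, 7, 8, 9]
step 3: w=[0.0909, 0.0909, 0.0909, 0.0909, 0.0909, 0.0909, 0.0909, 0.0909, 0.0909, 0.0909, 0.0909]  mean=2.7400  Neff=11.0000  idx=[0, 1, 2, 3, 4, 5, 6, 7, 8, 9, 10]

resampled_idx = [0, 1, 2, 3, 4, 5, 6, 7, 8, 9, 10]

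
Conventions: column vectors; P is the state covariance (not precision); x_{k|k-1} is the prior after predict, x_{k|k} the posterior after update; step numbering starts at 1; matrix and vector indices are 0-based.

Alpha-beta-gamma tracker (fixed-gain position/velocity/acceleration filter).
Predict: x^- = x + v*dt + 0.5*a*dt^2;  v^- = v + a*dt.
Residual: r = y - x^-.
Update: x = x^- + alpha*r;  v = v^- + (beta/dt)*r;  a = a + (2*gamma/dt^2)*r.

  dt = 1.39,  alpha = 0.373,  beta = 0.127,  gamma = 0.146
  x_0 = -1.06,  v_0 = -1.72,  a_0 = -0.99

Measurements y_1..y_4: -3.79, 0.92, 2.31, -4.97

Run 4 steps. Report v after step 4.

v_post = 1.9687

step 1: x_pred=-4.4072  r=0.6172  x^+=-4.1770  v^+=-3.0397  a^+=-0.8967
step 2: x_pred=-9.2685  r=10.1885  x^+=-5.4682  v^+=-3.3553  a^+=0.6431
step 3: x_pred=-9.5107  r=11.8207  x^+=-5.1016  v^+=-1.3814  a^+=2.4295
step 4: x_pred=-4.6747  r=-0.2953  x^+=-4.7848  v^+=1.9687  a^+=2.3849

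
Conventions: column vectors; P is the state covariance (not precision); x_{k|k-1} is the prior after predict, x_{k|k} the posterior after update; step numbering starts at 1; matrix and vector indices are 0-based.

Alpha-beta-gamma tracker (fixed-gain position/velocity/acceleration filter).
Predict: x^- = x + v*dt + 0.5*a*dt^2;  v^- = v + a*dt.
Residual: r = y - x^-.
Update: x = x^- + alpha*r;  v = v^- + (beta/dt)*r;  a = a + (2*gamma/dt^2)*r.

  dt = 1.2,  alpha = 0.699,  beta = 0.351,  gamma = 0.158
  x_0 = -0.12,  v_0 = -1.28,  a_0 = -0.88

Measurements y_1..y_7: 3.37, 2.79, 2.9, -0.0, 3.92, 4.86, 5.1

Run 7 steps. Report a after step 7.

a_post = 0.0426

step 1: x_pred=-2.2896  r=5.6596  x^+=1.6665  v^+=-0.6806  a^+=0.3620
step 2: x_pred=1.1104  r=1.6796  x^+=2.2844  v^+=0.2451  a^+=0.7305
step 3: x_pred=3.1045  r=-0.2045  x^+=2.9616  v^+=1.0619  a^+=0.6857
step 4: x_pred=4.7295  r=-4.7295  x^+=1.4236  v^+=0.5013  a^+=-0.3522
step 5: x_pred=1.7716  r=2.1484  x^+=3.2733  v^+=0.7071  a^+=0.1193
step 6: x_pred=4.2077  r=0.6523  x^+=4.6637  v^+=1.0410  a^+=0.2624
step 7: x_pred=6.1018  r=-1.0018  x^+=5.4015  v^+=1.0628  a^+=0.0426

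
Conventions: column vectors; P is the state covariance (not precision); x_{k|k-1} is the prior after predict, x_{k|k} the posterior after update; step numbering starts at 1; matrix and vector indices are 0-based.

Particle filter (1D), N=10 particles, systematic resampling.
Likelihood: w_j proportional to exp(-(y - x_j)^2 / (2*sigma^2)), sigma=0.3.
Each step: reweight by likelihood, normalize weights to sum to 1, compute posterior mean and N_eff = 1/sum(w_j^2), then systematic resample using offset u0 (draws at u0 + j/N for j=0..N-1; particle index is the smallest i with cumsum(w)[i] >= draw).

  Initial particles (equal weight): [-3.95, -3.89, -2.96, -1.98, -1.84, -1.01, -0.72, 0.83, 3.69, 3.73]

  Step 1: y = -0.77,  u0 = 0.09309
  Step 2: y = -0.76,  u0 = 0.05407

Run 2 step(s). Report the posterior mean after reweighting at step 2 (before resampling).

step 1: w=[0.0000, 0.0000, 0.0000, 0.0002, 0.0010, 0.4236, 0.5753, 0.0000, 0.0000, 0.0000]  mean=-0.8442  Neff=1.9595  idx=[5, 5, 5, 5, 6, 6, 6, 6, 6, 6]
step 2: w=[0.0805, 0.0805, 0.0805, 0.0805, 0.1130, 0.1130, 0.1130, 0.1130, 0.1130, 0.1130]  mean=-0.8134  Neff=9.7538  idx=[0, 1, 3, 4, 5, 6, 6, 7, 8, 9]

post_mean = -0.8134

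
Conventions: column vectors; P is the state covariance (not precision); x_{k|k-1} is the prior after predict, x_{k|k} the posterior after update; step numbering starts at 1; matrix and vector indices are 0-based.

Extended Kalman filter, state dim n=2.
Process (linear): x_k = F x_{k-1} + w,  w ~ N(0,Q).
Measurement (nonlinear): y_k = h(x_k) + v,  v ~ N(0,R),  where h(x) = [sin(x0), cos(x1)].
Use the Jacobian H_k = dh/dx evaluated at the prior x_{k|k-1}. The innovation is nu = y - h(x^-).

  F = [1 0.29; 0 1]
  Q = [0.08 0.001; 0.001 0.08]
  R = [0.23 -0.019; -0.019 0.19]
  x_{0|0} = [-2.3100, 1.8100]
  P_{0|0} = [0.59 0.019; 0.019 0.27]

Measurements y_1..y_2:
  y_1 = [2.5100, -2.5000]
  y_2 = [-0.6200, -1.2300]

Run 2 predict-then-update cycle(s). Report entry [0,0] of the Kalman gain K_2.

K[0,0] = -0.8324

step 1: x^-=[-1.7851, 1.8100]  P^-=[0.7037 0.0983; 0.0983 0.3500]  H_jac=[-0.2127 0.0000; 0.0000 -0.9715]  S=[0.2618 0.0013; 0.0013 0.5204]  K=[-0.5707 -0.1821; -0.0766 -0.6533]  nu=[3.4871, -2.2631]  x^+=[-3.3631, 3.0214]  P^+=[0.6009 0.0245; 0.0245 0.1263]
step 2: x^-=[-2.4869, 3.0214]  P^-=[0.7057 0.0621; 0.0621 0.2063]  H_jac=[-0.7932 0.0000; 0.0000 -0.1199]  S=[0.6740 -0.0131; -0.0131 0.1930]  K=[-0.8324 -0.0951; -0.0756 -0.1333]  nu=[-0.0110, -0.2372]  x^+=[-2.4551, 3.0538]  P^+=[0.2391 0.0187; 0.0187 0.1992]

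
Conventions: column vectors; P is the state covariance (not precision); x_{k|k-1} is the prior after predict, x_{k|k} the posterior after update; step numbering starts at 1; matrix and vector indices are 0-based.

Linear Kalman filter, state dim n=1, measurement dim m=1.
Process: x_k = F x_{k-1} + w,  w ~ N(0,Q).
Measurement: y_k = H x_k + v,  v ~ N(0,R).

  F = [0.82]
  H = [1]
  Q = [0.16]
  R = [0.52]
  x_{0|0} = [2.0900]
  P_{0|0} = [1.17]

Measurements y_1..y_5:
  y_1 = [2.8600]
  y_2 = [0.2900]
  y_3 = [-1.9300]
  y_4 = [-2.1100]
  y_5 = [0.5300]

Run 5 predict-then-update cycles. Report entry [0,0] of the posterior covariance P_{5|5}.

P_post[0,0] = 0.1842

step 1: x^-=[1.7138]  P^-=[0.9467]  S=[1.4667]  K=[0.6455]  nu=[1.1462]  x^+=[2.4536]  P^+=[0.3356]
step 2: x^-=[2.0120]  P^-=[0.3857]  S=[0.9057]  K=[0.4258]  nu=[-1.7220]  x^+=[1.2787]  P^+=[0.2214]
step 3: x^-=[1.0485]  P^-=[0.3089]  S=[0.8289]  K=[0.3727]  nu=[-2.9785]  x^+=[-0.0615]  P^+=[0.1938]
step 4: x^-=[-0.0504]  P^-=[0.2903]  S=[0.8103]  K=[0.3583]  nu=[-2.0596]  x^+=[-0.7883]  P^+=[0.1863]
step 5: x^-=[-0.6464]  P^-=[0.2853]  S=[0.8053]  K=[0.3543]  nu=[1.1764]  x^+=[-0.2297]  P^+=[0.1842]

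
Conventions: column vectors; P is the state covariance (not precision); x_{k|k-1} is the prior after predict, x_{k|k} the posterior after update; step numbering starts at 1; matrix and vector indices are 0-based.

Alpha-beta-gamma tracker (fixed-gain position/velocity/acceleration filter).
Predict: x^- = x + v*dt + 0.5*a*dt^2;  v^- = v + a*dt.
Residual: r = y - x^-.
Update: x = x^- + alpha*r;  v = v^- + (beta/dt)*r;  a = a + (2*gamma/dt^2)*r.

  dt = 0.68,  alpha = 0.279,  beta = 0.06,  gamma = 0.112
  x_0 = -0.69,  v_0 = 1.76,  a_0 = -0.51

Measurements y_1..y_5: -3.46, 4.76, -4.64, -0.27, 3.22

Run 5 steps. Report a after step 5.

a_post = 1.0793

step 1: x_pred=0.3889  r=-3.8489  x^+=-0.6850  v^+=1.0736  a^+=-2.3745
step 2: x_pred=-0.5039  r=5.2639  x^+=0.9647  v^+=-0.0766  a^+=0.1755
step 3: x_pred=0.9532  r=-5.5932  x^+=-0.6073  v^+=-0.4508  a^+=-2.5340
step 4: x_pred=-1.4997  r=1.2297  x^+=-1.1566  v^+=-2.0655  a^+=-1.9383
step 5: x_pred=-3.0093  r=6.2293  x^+=-1.2713  v^+=-2.8339  a^+=1.0793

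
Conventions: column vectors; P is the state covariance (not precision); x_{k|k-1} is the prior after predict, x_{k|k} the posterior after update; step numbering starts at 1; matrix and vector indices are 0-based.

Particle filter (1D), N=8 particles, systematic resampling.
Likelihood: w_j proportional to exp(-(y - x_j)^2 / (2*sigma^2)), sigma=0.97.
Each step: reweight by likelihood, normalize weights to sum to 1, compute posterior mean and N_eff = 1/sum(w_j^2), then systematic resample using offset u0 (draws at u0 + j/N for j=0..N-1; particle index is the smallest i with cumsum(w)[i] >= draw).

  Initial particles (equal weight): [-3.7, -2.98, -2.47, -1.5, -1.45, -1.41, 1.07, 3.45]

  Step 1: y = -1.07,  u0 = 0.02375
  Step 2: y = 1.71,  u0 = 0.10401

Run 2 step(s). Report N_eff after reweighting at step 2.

step 1: w=[0.0075, 0.0425, 0.1043, 0.2679, 0.2738, 0.2780, 0.0259, 0.0000]  mean=-1.5752  Neff=4.2114  idx=[1, 2, 3, 3, 4, 4, 5, 5]
step 2: w=[0.0003, 0.0031, 0.1408, 0.1408, 0.1668, 0.1668, 0.1906, 0.1906]  mean=-1.4524  Neff=5.9515  idx=[2, 3, 4, 5, 5, 6, 7, 7]

N_eff = 5.9515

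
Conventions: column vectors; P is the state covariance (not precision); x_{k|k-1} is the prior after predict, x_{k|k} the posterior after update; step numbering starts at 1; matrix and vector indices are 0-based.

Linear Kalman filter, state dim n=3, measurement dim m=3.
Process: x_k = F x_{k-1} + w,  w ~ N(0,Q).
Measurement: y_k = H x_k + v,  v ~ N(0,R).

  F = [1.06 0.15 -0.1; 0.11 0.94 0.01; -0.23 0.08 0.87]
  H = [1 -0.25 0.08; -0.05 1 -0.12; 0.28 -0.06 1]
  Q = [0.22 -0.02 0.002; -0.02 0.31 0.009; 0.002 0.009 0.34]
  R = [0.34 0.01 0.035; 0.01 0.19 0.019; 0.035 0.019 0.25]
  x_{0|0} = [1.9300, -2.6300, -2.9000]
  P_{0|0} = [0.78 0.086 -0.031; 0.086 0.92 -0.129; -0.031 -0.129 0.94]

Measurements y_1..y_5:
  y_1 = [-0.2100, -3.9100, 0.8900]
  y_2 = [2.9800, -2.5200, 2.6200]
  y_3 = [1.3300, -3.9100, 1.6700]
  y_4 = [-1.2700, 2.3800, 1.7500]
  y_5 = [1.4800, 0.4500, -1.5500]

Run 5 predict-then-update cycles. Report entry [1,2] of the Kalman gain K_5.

step 1: x^-=[1.9413, -2.2889, -3.1773]  P^-=[1.1643 0.2988 -0.2997; 0.2988 1.1477 -0.0597; -0.2997 -0.0597 1.0899]  S=[1.3881 -0.0125 0.1354; -0.0125 1.3372 -0.1475; 0.1354 -0.1475 1.2646]  K=[0.7747 0.2083 -0.0520; 0.0066 0.8596 0.0640; -0.2224 -0.0432 0.8171]  nu=[-2.4693, -1.9053, 3.3864]  x^+=[-0.5446, -3.7262, 0.2213]  P^+=[0.2816 0.0535 -0.0576; 0.0535 0.1706 0.0278; -0.0576 0.0278 0.2135]
step 2: x^-=[-1.1583, -3.5603, 0.0197]  P^-=[0.5708 0.0883 -0.1315; 0.0883 0.4757 0.0229; -0.1315 0.0229 0.5425]  S=[0.8779 -0.0344 0.0936; -0.0344 0.6590 -0.0236; 0.0936 -0.0236 0.7596]  K=[0.6233 0.1457 -0.0420; -0.0100 0.7121 0.0485; -0.1814 -0.0390 0.6850]  nu=[3.2467, 0.9848, 2.7110]  x^+=[0.8949, -2.7602, 1.2493]  P^+=[0.2253 0.0388 -0.0467; 0.0388 0.1408 0.0229; -0.0467 0.0229 0.1786]
step 3: x^-=[0.4096, -2.4836, 0.6603]  P^-=[0.4997 0.0631 -0.1061; 0.0631 0.4455 0.0218; -0.1061 0.0218 0.5084]  S=[0.8213 -0.0518 0.1000; -0.0518 0.6313 -0.0271; 0.1000 -0.0271 0.7351]  K=[0.5911 0.1276 -0.0349; -0.0182 0.6971 0.0455; -0.1705 -0.0390 0.6713]  nu=[0.2466, -1.3267, 0.7460]  x^+=[0.3601, -3.3790, 1.1707]  P^+=[0.2132 0.0350 -0.0432; 0.0350 0.1376 0.0224; -0.0432 0.0224 0.1746]
step 4: x^-=[-0.2422, -3.1249, 0.6653]  P^-=[0.4840 0.0574 -0.0999; 0.0574 0.4417 0.0225; -0.0999 0.0225 0.5034]  S=[0.8093 -0.0564 0.1021; -0.0564 0.6278 -0.0274; 0.1021 -0.0274 0.7324]  K=[0.5832 0.1230 -0.0327; -0.0205 0.6948 0.0454; -0.1677 -0.0383 0.6693]  nu=[-1.8622, 5.5726, 0.9650]  x^+=[-0.6742, 0.8290, 1.4104]  P^+=[0.2103 0.0340 -0.0423; 0.0340 0.1371 0.0225; -0.0423 0.0225 0.1739]
step 5: x^-=[-0.7314, 0.7192, 1.4484]  P^-=[0.4802 0.0561 -0.0982; 0.0561 0.4411 0.0229; -0.0982 0.0229 0.5024]  S=[0.8063 -0.0576 0.1027; -0.0576 0.6272 -0.0273; 0.1027 -0.0273 0.7320]  K=[0.5812 0.1219 -0.0321; -0.0211 0.6944 0.0455; -0.1670 -0.0380 0.6689]  nu=[2.2753, -0.1320, -2.7505]  x^+=[0.6633, 0.4545, -0.7664]  P^+=[0.2095 0.0338 -0.0420; 0.0338 0.1370 0.0226; -0.0420 0.0226 0.1738]

K[1,2] = 0.0455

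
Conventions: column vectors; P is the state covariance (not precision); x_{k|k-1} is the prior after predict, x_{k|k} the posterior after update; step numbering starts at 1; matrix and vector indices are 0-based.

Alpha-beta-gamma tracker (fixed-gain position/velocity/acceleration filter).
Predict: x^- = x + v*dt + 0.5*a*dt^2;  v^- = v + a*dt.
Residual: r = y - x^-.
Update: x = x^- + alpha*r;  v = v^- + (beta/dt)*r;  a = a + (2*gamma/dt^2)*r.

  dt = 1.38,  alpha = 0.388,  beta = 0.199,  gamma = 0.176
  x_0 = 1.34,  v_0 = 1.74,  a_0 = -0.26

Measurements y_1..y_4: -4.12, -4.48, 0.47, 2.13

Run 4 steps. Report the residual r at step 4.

step 1: x_pred=3.4936  r=-7.6136  x^+=0.5395  v^+=0.2833  a^+=-1.6673
step 2: x_pred=-0.6571  r=-3.8229  x^+=-2.1404  v^+=-2.5688  a^+=-2.3739
step 3: x_pred=-7.9457  r=8.4157  x^+=-4.6804  v^+=-4.6312  a^+=-0.8184
step 4: x_pred=-11.8507  r=13.9807  x^+=-6.4262  v^+=-3.7444  a^+=1.7658

resid = 13.9807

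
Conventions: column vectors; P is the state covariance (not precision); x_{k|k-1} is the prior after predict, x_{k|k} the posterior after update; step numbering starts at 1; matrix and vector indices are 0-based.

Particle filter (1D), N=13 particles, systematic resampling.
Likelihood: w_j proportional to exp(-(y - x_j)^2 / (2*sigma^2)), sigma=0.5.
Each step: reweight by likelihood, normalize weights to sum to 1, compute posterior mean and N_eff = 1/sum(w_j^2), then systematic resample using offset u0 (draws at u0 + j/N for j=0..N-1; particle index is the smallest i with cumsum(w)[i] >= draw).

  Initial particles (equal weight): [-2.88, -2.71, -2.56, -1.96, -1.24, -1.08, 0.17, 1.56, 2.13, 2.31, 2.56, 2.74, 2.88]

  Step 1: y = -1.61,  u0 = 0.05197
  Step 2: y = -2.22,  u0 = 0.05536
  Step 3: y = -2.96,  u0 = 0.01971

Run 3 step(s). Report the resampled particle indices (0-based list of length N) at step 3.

resampled_idx = [0, 0, 0, 0, 0, 1, 2, 3, 4, 6, 7, 8, 10]

step 1: w=[0.0165, 0.0369, 0.0683, 0.3250, 0.3158, 0.2368, 0.0007, 0.0000, 0.0000, 0.0000, 0.0000, 0.0000, 0.0000]  mean=-1.6066  Neff=3.7355  idx=[1, 3, 3, 3, 3, 3, 4, 4, 4, 4, 5, 5, 5]
step 2: w=[0.1068, 0.1507, 0.1507, 0.1507, 0.1507, 0.1507, 0.0253, 0.0253, 0.0253, 0.0253, 0.0128, 0.0128, 0.0128]  mean=-1.9334  Neff=7.8097  idx=[0, 1, 1, 2, 2, 3, 3, 4, 4, 5, 5, 7, 11]
step 3: w=[0.3941, 0.0604, 0.0604, 0.0604, 0.0604, 0.0604, 0.0604, 0.0604, 0.0604, 0.0604, 0.0604, 0.0012, 0.0004]  mean=-2.2544  Neff=5.2132  idx=[0, 0, 0, 0, 0, 1, 2, 3, 4, 6, 7, 8, 10]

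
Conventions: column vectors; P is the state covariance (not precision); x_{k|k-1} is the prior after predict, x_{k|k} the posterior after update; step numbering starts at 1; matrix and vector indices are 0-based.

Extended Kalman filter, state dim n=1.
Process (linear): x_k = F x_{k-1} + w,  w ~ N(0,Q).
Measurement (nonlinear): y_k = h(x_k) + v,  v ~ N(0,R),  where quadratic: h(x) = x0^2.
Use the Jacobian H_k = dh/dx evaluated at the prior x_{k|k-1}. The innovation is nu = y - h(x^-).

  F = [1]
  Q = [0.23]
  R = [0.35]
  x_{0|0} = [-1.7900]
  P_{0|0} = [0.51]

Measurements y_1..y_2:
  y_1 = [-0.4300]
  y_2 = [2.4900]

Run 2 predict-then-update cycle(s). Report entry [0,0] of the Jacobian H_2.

step 1: x^-=[-1.7900]  P^-=[0.7400]  H_jac=[-3.5800]  S=[9.8341]  K=[-0.2694]  nu=[-3.6341]  x^+=[-0.8110]  P^+=[0.0263]
step 2: x^-=[-0.8110]  P^-=[0.2563]  H_jac=[-1.6220]  S=[1.0244]  K=[-0.4059]  nu=[1.8323]  x^+=[-1.5547]  P^+=[0.0876]

H_jac[0,0] = -1.6220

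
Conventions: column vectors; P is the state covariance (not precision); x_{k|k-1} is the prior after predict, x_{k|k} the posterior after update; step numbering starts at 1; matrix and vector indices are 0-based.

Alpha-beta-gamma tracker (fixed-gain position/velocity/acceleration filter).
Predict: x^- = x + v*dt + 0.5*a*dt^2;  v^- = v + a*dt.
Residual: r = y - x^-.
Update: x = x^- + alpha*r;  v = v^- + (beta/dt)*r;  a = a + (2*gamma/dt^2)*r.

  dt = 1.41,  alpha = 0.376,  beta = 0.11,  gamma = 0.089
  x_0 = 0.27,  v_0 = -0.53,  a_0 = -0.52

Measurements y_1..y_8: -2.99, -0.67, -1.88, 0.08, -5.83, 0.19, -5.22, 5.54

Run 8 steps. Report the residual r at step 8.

resid = 3.2675

step 1: x_pred=-0.9942  r=-1.9958  x^+=-1.7446  v^+=-1.4189  a^+=-0.6987
step 2: x_pred=-4.4398  r=3.7698  x^+=-3.0224  v^+=-2.1100  a^+=-0.3612
step 3: x_pred=-6.3564  r=4.4764  x^+=-4.6733  v^+=-2.2700  a^+=0.0396
step 4: x_pred=-7.8346  r=7.9146  x^+=-4.8587  v^+=-1.5967  a^+=0.7482
step 5: x_pred=-6.3662  r=0.5362  x^+=-6.1646  v^+=-0.4998  a^+=0.7962
step 6: x_pred=-6.0779  r=6.2679  x^+=-3.7211  v^+=1.1118  a^+=1.3574
step 7: x_pred=-0.8041  r=-4.4159  x^+=-2.4645  v^+=2.6813  a^+=0.9620
step 8: x_pred=2.2725  r=3.2675  x^+=3.5011  v^+=4.2927  a^+=1.2546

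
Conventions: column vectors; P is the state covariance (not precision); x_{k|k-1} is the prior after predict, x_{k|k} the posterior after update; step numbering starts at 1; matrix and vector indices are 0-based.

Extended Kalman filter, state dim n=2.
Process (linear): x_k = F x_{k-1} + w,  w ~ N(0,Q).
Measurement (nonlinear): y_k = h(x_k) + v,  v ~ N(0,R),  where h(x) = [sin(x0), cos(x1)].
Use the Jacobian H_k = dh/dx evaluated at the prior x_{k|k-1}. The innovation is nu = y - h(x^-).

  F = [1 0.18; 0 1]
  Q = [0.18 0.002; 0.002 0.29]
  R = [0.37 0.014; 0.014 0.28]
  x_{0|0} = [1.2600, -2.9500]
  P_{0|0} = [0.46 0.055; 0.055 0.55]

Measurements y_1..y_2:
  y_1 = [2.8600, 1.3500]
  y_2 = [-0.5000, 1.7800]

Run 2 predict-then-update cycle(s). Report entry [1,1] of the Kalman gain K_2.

K[1,1] = 0.7849

step 1: x^-=[0.7290, -2.9500]  P^-=[0.6776 0.1560; 0.1560 0.8400]  H_jac=[0.7458 0.0000; 0.0000 0.1904]  S=[0.7469 0.0362; 0.0362 0.3105]  K=[0.6758 0.0170; 0.1316 0.4999]  nu=[2.1939, 2.3317]  x^+=[2.2512, -1.4957]  P^+=[0.3356 0.0747; 0.0747 0.7447]
step 2: x^-=[1.9820, -1.4957]  P^-=[0.5666 0.2107; 0.2107 1.0347]  H_jac=[-0.3997 0.0000; 0.0000 0.9972]  S=[0.4605 -0.0700; -0.0700 1.3089]  K=[-0.4712 0.1353; -0.0636 0.7849]  nu=[-1.4167, 1.7050]  x^+=[2.8802, -0.0674]  P^+=[0.4314 0.0314; 0.0314 0.2195]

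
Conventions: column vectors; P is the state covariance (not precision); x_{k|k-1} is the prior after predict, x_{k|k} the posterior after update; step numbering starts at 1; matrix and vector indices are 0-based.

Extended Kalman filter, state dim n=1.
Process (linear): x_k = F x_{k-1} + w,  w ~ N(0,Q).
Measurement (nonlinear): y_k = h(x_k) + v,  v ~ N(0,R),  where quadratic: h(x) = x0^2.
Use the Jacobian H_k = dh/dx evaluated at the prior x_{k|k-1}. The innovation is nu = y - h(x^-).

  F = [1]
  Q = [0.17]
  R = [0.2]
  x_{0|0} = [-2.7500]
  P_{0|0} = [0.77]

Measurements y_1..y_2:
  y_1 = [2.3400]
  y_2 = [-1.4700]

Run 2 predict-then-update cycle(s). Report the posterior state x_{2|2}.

x_post = [-0.6014]

step 1: x^-=[-2.7500]  P^-=[0.9400]  H_jac=[-5.5000]  S=[28.6350]  K=[-0.1805]  nu=[-5.2225]  x^+=[-1.8071]  P^+=[0.0066]
step 2: x^-=[-1.8071]  P^-=[0.1766]  H_jac=[-3.6142]  S=[2.5063]  K=[-0.2546]  nu=[-4.7356]  x^+=[-0.6014]  P^+=[0.0141]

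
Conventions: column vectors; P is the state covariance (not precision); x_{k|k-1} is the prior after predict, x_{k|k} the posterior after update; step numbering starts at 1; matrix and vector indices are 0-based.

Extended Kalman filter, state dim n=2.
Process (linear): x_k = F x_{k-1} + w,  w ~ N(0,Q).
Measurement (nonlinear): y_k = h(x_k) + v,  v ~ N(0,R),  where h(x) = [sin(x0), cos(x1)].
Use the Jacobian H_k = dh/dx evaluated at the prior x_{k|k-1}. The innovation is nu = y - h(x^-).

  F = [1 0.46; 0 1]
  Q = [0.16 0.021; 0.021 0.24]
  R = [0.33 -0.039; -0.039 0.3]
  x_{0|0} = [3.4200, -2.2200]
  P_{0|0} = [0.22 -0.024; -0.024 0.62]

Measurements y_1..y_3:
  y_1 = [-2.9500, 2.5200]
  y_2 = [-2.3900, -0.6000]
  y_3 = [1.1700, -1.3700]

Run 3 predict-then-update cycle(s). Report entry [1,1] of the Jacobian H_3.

step 1: x^-=[2.3988, -2.2200]  P^-=[0.4891 0.2822; 0.2822 0.8600]  H_jac=[-0.7366 0.0000; 0.0000 0.7966]  S=[0.5954 -0.2046; -0.2046 0.8457]  K=[-0.5604 0.1303; -0.0772 0.7914]  nu=[-3.6263, 3.1246]  x^+=[4.8379, 0.5327]  P^+=[0.2579 0.0765; 0.0765 0.3018]
step 2: x^-=[5.0829, 0.5327]  P^-=[0.5522 0.2363; 0.2363 0.5418]  H_jac=[0.3621 0.0000; 0.0000 -0.5078]  S=[0.4024 -0.0825; -0.0825 0.4397]  K=[0.4586 -0.1869; 0.0878 -0.6093]  nu=[-1.4579, -1.4615]  x^+=[4.6876, 1.2951]  P^+=[0.4381 0.1457; 0.1457 0.3667]
step 3: x^-=[5.2833, 1.2951]  P^-=[0.8097 0.3353; 0.3353 0.6067]  H_jac=[0.5404 0.0000; 0.0000 -0.9622]  S=[0.5665 -0.2134; -0.2134 0.8617]  K=[0.6963 -0.2020; 0.0714 -0.6598]  nu=[2.0114, -1.6422]  x^+=[7.0157, 2.5222]  P^+=[0.4398 0.0912; 0.0912 0.2086]

H_jac[1,1] = -0.9622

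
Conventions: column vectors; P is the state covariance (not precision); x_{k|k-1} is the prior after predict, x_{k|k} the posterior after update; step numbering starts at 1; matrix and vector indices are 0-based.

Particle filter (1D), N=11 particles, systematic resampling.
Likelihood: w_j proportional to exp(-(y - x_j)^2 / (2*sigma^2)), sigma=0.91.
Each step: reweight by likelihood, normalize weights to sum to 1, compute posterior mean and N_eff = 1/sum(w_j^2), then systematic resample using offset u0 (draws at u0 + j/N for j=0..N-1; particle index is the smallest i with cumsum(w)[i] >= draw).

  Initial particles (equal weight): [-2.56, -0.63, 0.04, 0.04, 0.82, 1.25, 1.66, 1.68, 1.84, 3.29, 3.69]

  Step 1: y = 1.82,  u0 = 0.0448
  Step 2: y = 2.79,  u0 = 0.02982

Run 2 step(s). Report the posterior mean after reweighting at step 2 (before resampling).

post_mean = 1.9583

step 1: w=[0.0000, 0.0053, 0.0292, 0.0292, 0.1081, 0.1626, 0.1948, 0.1955, 0.1978, 0.0537, 0.0239]  mean=1.5714  Neff=6.3066  idx=[3, 4, 5, 5, 6, 6, 7, 7, 8, 8, 9]
step 2: w=[0.0023, 0.0214, 0.0533, 0.0533, 0.1033, 0.1033, 0.1061, 0.1061, 0.1295, 0.1295, 0.1920]  mean=1.9583  Neff=8.3084  idx=[2, 3, 4, 5, 6, 7, 8, 8, 9, 10, 10]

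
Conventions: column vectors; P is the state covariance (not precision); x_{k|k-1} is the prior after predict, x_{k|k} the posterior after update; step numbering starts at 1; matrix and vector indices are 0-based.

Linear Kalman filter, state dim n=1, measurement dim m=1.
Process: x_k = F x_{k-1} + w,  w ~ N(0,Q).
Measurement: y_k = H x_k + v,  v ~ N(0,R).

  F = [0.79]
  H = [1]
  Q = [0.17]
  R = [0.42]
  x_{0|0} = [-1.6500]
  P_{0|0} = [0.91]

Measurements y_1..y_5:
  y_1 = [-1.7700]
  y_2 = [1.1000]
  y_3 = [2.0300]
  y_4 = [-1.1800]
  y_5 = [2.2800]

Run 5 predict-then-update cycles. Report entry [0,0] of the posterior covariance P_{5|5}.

step 1: x^-=[-1.3035]  P^-=[0.7379]  S=[1.1579]  K=[0.6373]  nu=[-0.4665]  x^+=[-1.6008]  P^+=[0.2677]
step 2: x^-=[-1.2646]  P^-=[0.3370]  S=[0.7570]  K=[0.4452]  nu=[2.3646]  x^+=[-0.2119]  P^+=[0.1870]
step 3: x^-=[-0.1674]  P^-=[0.2867]  S=[0.7067]  K=[0.4057]  nu=[2.1974]  x^+=[0.7241]  P^+=[0.1704]
step 4: x^-=[0.5720]  P^-=[0.2763]  S=[0.6963]  K=[0.3968]  nu=[-1.7520]  x^+=[-0.1233]  P^+=[0.1667]
step 5: x^-=[-0.0974]  P^-=[0.2740]  S=[0.6940]  K=[0.3948]  nu=[2.3774]  x^+=[0.8413]  P^+=[0.1658]

P_post[0,0] = 0.1658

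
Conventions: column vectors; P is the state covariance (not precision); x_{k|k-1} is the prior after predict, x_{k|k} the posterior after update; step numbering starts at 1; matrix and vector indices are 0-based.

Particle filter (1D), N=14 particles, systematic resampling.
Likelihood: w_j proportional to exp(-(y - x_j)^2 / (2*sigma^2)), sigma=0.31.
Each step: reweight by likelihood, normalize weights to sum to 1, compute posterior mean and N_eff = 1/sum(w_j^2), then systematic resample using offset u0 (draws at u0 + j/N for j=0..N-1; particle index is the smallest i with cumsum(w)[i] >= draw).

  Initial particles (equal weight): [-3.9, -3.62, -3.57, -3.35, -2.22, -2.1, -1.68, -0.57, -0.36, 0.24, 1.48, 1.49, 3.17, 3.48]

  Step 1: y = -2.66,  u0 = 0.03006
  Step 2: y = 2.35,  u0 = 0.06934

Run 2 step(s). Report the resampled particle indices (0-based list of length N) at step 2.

step 1: w=[0.0005, 0.0123, 0.0200, 0.1247, 0.5422, 0.2904, 0.0100, 0.0000, 0.0000, 0.0000, 0.0000, 0.0000, 0.0000, 0.0000]  mean=-2.3656  Neff=2.5352  idx=[2, 3, 4, 4, 4, 4, 4, 4, 4, 4, 5, 5, 5, 5]
step 2: w=[0.0000, 0.0000, 0.0009, 0.0009, 0.0009, 0.0009, 0.0009, 0.0009, 0.0009, 0.0009, 0.2482, 0.2482, 0.2482, 0.2482]  mean=-2.1009  Neff=4.0574  idx=[10, 10, 10, 11, 11, 11, 11, 12, 12, 12, 13, 13, 13, 13]

resampled_idx = [10, 10, 10, 11, 11, 11, 11, 12, 12, 12, 13, 13, 13, 13]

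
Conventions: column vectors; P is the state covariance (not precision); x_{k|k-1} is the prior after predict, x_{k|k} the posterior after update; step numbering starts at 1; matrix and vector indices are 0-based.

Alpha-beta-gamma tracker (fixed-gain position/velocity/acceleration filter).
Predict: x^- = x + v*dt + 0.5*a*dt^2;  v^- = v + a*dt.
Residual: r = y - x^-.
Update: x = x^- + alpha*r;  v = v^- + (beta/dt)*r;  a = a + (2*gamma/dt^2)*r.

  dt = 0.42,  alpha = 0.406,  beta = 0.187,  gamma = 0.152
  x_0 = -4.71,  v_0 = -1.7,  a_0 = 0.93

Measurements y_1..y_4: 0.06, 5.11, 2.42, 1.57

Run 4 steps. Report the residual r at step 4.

step 1: x_pred=-5.3420  r=5.4020  x^+=-3.1488  v^+=1.0958  a^+=10.2395
step 2: x_pred=-1.7854  r=6.8954  x^+=1.0141  v^+=8.4665  a^+=22.1228
step 3: x_pred=6.5213  r=-4.1013  x^+=4.8562  v^+=15.9320  a^+=15.0549
step 4: x_pred=12.8754  r=-11.3054  x^+=8.2854  v^+=17.2214  a^+=-4.4284

resid = -11.3054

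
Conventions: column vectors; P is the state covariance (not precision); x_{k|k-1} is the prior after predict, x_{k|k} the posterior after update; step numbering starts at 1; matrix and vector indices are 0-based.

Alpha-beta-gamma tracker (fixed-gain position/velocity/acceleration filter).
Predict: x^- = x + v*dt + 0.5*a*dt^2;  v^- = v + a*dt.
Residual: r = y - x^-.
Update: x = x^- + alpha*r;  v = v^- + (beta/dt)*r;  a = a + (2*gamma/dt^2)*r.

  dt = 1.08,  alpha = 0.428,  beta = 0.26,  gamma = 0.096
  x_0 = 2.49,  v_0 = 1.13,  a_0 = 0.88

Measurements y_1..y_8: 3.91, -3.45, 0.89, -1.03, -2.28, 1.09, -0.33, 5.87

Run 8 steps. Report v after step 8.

step 1: x_pred=4.2236  r=-0.3136  x^+=4.0894  v^+=2.0049  a^+=0.8284
step 2: x_pred=6.7378  r=-10.1878  x^+=2.3774  v^+=0.4469  a^+=-0.8486
step 3: x_pred=2.3652  r=-1.4752  x^+=1.7338  v^+=-0.8247  a^+=-1.0915
step 4: x_pred=0.2066  r=-1.2366  x^+=-0.3227  v^+=-2.3012  a^+=-1.2950
step 5: x_pred=-3.5632  r=1.2832  x^+=-3.0140  v^+=-3.3909  a^+=-1.0838
step 6: x_pred=-7.3082  r=8.3982  x^+=-3.7138  v^+=-2.5396  a^+=0.2986
step 7: x_pred=-6.2823  r=5.9523  x^+=-3.7347  v^+=-0.7841  a^+=1.2784
step 8: x_pred=-3.8359  r=9.7059  x^+=0.3182  v^+=2.9333  a^+=2.8761

v_post = 2.9333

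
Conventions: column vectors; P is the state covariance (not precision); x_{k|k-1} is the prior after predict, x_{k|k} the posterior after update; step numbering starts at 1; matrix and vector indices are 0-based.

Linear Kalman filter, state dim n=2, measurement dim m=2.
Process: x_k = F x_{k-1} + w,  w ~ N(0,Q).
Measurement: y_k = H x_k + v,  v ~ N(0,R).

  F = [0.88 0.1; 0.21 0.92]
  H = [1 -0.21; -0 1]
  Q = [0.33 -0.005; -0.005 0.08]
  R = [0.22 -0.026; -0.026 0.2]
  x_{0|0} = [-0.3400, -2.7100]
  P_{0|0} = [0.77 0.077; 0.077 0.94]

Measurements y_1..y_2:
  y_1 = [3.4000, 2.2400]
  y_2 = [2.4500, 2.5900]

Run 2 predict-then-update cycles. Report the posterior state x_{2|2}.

x_post = [2.9899, 2.3412]

step 1: x^-=[-0.5702, -2.5646]  P^-=[0.9492 0.2877; 0.2877 0.9393]  S=[1.0898 0.0645; 0.0645 1.1393]  K=[0.8033 0.2071; 0.0344 0.8225]  nu=[3.4316, 4.8046]  x^+=[3.1814, 1.5051]  P^+=[0.1757 0.0205; 0.0205 0.1636]
step 2: x^-=[2.9502, 2.0528]  P^-=[0.4713 0.0596; 0.0596 0.2342]  S=[0.6766 -0.0156; -0.0156 0.4342]  K=[0.6818 0.1617; 0.0278 0.5403]  nu=[-0.0691, 0.5372]  x^+=[2.9899, 2.3412]  P^+=[0.1489 0.0146; 0.0146 0.1073]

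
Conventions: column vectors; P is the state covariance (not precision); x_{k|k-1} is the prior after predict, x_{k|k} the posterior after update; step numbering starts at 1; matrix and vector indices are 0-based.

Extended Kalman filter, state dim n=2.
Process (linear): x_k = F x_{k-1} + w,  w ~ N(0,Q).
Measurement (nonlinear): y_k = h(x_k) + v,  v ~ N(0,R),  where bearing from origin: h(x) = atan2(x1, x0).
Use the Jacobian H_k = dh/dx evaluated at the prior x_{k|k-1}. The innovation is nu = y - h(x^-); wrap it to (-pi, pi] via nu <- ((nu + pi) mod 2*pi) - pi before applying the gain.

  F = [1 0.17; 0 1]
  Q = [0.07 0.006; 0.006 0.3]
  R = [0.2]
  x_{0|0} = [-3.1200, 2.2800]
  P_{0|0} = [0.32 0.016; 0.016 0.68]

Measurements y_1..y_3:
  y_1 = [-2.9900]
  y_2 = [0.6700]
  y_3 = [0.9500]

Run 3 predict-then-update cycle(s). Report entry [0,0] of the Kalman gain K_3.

K[0,0] = -0.5956

step 1: x^-=[-2.7324, 2.2800]  P^-=[0.4151 0.1376; 0.1376 0.9800]  H_jac=[-0.1800 -0.2158]  S=[0.2698]  K=[-0.3871; -0.8756]  nu=[0.8470]  x^+=[-3.0602, 1.5384]  P^+=[0.3747 0.0462; 0.0462 0.7732]
step 2: x^-=[-2.7987, 1.5384]  P^-=[0.4827 0.1836; 0.1836 1.0732]  H_jac=[-0.1508 -0.2744]  S=[0.3070]  K=[-0.4013; -1.0495]  nu=[-1.9690]  x^+=[-2.0086, 3.6048]  P^+=[0.4333 0.0543; 0.0543 0.7351]
step 3: x^-=[-1.3958, 3.6048]  P^-=[0.5430 0.1853; 0.1853 1.0351]  H_jac=[-0.2412 -0.0934]  S=[0.2490]  K=[-0.5956; -0.5678]  nu=[-0.9902]  x^+=[-0.8060, 4.1671]  P^+=[0.4547 0.1011; 0.1011 0.9548]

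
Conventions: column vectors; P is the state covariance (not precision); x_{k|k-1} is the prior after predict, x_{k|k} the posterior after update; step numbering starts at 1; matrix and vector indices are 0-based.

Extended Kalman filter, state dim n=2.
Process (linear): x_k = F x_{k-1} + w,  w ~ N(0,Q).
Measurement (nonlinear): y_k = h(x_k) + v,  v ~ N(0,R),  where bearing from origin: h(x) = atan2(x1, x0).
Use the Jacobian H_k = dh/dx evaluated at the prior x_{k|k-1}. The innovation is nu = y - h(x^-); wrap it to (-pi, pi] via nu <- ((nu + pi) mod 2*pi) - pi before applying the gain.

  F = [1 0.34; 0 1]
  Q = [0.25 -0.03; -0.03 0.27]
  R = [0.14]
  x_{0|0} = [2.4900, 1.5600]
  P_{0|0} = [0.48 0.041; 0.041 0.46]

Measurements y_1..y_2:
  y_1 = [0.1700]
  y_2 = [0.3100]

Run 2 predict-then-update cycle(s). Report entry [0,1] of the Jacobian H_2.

step 1: x^-=[3.0204, 1.5600]  P^-=[0.8111 0.1674; 0.1674 0.7300]  H_jac=[-0.1350 0.2614]  S=[0.1928]  K=[-0.3409; 0.8722]  nu=[-0.3068]  x^+=[3.1250, 1.2924]  P^+=[0.7886 0.2247; 0.2247 0.5833]
step 2: x^-=[3.5644, 1.2924]  P^-=[1.2589 0.3931; 0.3931 0.8533]  H_jac=[-0.0899 0.2480]  S=[0.1851]  K=[-0.0849; 0.9521]  nu=[-0.0379]  x^+=[3.5676, 1.2564]  P^+=[1.2576 0.4080; 0.4080 0.6855]

H_jac[0,1] = 0.2480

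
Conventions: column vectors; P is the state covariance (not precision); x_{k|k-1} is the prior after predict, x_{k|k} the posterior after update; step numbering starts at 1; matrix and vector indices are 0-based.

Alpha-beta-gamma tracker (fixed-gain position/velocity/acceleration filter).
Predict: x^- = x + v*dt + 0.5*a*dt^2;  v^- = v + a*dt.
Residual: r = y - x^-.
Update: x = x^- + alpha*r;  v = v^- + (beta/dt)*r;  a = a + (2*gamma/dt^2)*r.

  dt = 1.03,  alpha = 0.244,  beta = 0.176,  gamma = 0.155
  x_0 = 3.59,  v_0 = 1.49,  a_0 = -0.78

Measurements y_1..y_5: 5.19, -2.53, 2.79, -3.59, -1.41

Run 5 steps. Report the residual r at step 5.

resid = 9.9677

step 1: x_pred=4.7109  r=0.4791  x^+=4.8278  v^+=0.7685  a^+=-0.6400
step 2: x_pred=5.2799  r=-7.8099  x^+=3.3742  v^+=-1.2253  a^+=-2.9221
step 3: x_pred=0.5622  r=2.2278  x^+=1.1058  v^+=-3.8543  a^+=-2.2711
step 4: x_pred=-4.0689  r=0.4789  x^+=-3.9521  v^+=-6.1118  a^+=-2.1312
step 5: x_pred=-11.3777  r=9.9677  x^+=-8.9456  v^+=-6.6037  a^+=0.7814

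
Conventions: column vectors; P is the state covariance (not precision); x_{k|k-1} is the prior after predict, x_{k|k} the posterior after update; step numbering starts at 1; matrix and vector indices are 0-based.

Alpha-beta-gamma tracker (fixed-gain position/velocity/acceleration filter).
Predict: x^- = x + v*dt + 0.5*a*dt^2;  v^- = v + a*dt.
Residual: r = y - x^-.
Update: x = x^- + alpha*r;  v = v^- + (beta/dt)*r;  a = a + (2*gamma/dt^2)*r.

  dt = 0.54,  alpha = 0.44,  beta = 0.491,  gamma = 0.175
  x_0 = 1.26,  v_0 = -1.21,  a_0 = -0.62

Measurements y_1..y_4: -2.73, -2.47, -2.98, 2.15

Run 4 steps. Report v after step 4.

step 1: x_pred=0.5162  r=-3.2462  x^+=-0.9121  v^+=-4.4964  a^+=-4.5163
step 2: x_pred=-3.9987  r=1.5287  x^+=-3.3261  v^+=-5.5453  a^+=-2.6815
step 3: x_pred=-6.7115  r=3.7315  x^+=-5.0696  v^+=-3.6004  a^+=1.7973
step 4: x_pred=-6.7518  r=8.9018  x^+=-2.8350  v^+=5.4642  a^+=12.4819

v_post = 5.4642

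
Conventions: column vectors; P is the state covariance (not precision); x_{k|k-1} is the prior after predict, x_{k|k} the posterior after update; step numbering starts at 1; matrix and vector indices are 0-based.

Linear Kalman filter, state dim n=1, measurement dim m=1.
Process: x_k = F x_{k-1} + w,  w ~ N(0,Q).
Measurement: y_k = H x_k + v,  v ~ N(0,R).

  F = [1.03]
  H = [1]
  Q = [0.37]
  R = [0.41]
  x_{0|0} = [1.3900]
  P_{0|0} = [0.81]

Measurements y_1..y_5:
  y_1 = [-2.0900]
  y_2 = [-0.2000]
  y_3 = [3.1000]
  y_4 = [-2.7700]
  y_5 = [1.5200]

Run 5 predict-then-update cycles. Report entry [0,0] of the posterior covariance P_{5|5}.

P_post[0,0] = 0.2491

step 1: x^-=[1.4317]  P^-=[1.2293]  S=[1.6393]  K=[0.7499]  nu=[-3.5217]  x^+=[-1.2092]  P^+=[0.3075]
step 2: x^-=[-1.2455]  P^-=[0.6962]  S=[1.1062]  K=[0.6294]  nu=[1.0455]  x^+=[-0.5875]  P^+=[0.2580]
step 3: x^-=[-0.6051]  P^-=[0.6438]  S=[1.0538]  K=[0.6109]  nu=[3.7051]  x^+=[1.6584]  P^+=[0.2505]
step 4: x^-=[1.7081]  P^-=[0.6357]  S=[1.0457]  K=[0.6079]  nu=[-4.4781]  x^+=[-1.0143]  P^+=[0.2493]
step 5: x^-=[-1.0447]  P^-=[0.6344]  S=[1.0444]  K=[0.6074]  nu=[2.5647]  x^+=[0.5132]  P^+=[0.2491]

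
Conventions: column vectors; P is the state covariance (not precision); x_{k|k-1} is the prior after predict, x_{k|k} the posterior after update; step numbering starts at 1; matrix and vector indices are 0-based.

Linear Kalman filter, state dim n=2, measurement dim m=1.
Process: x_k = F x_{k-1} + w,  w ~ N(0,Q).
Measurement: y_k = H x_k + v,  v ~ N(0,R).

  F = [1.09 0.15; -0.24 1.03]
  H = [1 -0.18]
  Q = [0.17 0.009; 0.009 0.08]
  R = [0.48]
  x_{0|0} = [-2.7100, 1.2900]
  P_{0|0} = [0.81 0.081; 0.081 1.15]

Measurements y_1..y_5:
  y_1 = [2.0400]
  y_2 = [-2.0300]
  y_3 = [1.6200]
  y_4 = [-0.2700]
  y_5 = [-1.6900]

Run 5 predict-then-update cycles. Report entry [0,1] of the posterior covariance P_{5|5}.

P_post[0,1] = 0.3537

step 1: x^-=[-2.7604, 1.9791]  P^-=[1.1847 0.0628; 0.0628 1.3066]  S=[1.6844]  K=[0.6966; -0.1023]  nu=[5.1566]  x^+=[0.8318, 1.4513]  P^+=[0.3673 0.1829; 0.1829 1.2890]
step 2: x^-=[1.1244, 1.2953]  P^-=[0.6952 0.3108; 0.3108 1.3782]  S=[1.1080]  K=[0.5770; 0.0566]  nu=[-2.9212]  x^+=[-0.5611, 1.1298]  P^+=[0.3264 0.2746; 0.2746 1.3747]
step 3: x^-=[-0.4421, 1.2984]  P^-=[0.6785 0.4344; 0.4344 1.4214]  S=[1.0482]  K=[0.5727; 0.1704]  nu=[2.2958]  x^+=[0.8728, 1.6896]  P^+=[0.3347 0.3322; 0.3322 1.3910]
step 4: x^-=[1.2047, 1.5308]  P^-=[0.7076 0.4973; 0.4973 1.4108]  S=[1.0542]  K=[0.5862; 0.2309]  nu=[-1.1992]  x^+=[0.5017, 1.2539]  P^+=[0.3452 0.3546; 0.3546 1.3546]
step 5: x^-=[0.7350, 1.1711]  P^-=[0.7266 0.5134; 0.5134 1.3616]  S=[1.0659]  K=[0.5950; 0.2517]  nu=[-2.2141]  x^+=[-0.5824, 0.6139]  P^+=[0.3493 0.3537; 0.3537 1.2941]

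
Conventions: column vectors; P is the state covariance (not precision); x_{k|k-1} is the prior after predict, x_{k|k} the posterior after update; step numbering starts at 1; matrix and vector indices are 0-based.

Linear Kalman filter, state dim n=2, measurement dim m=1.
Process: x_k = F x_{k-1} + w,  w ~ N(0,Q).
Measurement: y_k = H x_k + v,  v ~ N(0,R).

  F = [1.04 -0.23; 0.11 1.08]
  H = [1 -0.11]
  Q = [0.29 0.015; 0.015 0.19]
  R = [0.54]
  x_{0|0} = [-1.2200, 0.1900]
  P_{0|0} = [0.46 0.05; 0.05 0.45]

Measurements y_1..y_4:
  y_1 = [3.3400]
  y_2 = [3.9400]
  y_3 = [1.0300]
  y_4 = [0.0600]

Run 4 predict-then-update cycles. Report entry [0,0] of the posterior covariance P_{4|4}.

P_post[0,0] = 0.2908

step 1: x^-=[-1.3125, 0.0710]  P^-=[0.7874 0.0107; 0.0107 0.7323]  S=[1.3339]  K=[0.5894; -0.0523]  nu=[4.6603]  x^+=[1.4344, -0.1729]  P^+=[0.3240 0.0519; 0.0519 0.7287]
step 2: x^-=[1.5315, -0.0290]  P^-=[0.6542 -0.0720; -0.0720 1.0562]  S=[1.2228]  K=[0.5415; -0.1539]  nu=[2.4053]  x^+=[2.8339, -0.3991]  P^+=[0.2957 0.0299; 0.0299 1.0272]
step 3: x^-=[3.0390, -0.1193]  P^-=[0.6498 -0.1735; -0.1735 1.3988]  S=[1.2449]  K=[0.5373; -0.2630]  nu=[-2.0221]  x^+=[1.9525, 0.4125]  P^+=[0.2904 0.0024; 0.0024 1.3127]
step 4: x^-=[1.9357, 0.6603]  P^-=[0.6724 -0.2752; -0.2752 1.7253]  S=[1.2938]  K=[0.5431; -0.3594]  nu=[-1.8031]  x^+=[0.9565, 1.3083]  P^+=[0.2908 -0.0227; -0.0227 1.5581]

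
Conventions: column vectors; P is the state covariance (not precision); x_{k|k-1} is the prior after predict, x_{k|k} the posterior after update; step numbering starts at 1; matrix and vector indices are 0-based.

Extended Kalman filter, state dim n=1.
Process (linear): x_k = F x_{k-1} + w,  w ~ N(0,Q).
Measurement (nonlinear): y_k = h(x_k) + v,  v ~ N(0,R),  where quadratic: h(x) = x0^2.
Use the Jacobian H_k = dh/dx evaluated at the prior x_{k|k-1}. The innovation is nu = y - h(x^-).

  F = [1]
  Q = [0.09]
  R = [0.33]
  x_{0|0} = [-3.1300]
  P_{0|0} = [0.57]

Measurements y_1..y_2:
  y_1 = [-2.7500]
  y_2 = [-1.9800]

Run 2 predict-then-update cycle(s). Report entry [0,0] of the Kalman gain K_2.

K[0,0] = -0.2660

step 1: x^-=[-3.1300]  P^-=[0.6600]  H_jac=[-6.2600]  S=[26.1938]  K=[-0.1577]  nu=[-12.5469]  x^+=[-1.1510]  P^+=[0.0083]
step 2: x^-=[-1.1510]  P^-=[0.0983]  H_jac=[-2.3019]  S=[0.8509]  K=[-0.2660]  nu=[-3.3047]  x^+=[-0.2721]  P^+=[0.0381]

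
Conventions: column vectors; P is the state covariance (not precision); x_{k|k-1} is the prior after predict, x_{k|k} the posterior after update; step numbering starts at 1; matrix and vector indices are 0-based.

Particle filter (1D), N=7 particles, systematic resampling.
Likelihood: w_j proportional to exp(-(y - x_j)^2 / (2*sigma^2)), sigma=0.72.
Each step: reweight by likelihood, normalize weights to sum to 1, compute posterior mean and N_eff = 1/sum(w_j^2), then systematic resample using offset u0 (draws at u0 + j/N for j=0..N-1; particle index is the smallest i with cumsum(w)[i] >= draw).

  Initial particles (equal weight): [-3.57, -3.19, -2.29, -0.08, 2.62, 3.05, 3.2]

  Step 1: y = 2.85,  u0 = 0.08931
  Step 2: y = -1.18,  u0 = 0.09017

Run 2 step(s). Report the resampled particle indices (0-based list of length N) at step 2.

step 1: w=[0.0000, 0.0000, 0.0000, 0.0001, 0.3392, 0.3435, 0.3172]  mean=2.9514  Neff=2.9970  idx=[4, 4, 5, 5, 5, 6, 6]
step 2: w=[0.4699, 0.4699, 0.0168, 0.0168, 0.0168, 0.0048, 0.0048]  mean=2.6473  Neff=2.2595  idx=[0, 0, 0, 1, 1, 1, 2]

resampled_idx = [0, 0, 0, 1, 1, 1, 2]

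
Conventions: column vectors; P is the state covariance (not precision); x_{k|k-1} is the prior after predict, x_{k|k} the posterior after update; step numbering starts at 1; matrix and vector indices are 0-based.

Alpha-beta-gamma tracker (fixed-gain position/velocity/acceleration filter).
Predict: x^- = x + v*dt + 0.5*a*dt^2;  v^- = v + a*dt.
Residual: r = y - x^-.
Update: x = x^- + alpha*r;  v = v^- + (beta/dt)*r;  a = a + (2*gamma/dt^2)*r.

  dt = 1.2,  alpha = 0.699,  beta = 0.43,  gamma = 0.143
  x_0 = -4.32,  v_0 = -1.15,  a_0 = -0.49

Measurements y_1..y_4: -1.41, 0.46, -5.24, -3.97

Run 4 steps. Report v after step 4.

step 1: x_pred=-6.0528  r=4.6428  x^+=-2.8075  v^+=-0.0743  a^+=0.4321
step 2: x_pred=-2.5856  r=3.0456  x^+=-0.4567  v^+=1.5355  a^+=1.0370
step 3: x_pred=2.1326  r=-7.3726  x^+=-3.0209  v^+=0.1381  a^+=-0.4273
step 4: x_pred=-3.1628  r=-0.8072  x^+=-3.7270  v^+=-0.6639  a^+=-0.5876

v_post = -0.6639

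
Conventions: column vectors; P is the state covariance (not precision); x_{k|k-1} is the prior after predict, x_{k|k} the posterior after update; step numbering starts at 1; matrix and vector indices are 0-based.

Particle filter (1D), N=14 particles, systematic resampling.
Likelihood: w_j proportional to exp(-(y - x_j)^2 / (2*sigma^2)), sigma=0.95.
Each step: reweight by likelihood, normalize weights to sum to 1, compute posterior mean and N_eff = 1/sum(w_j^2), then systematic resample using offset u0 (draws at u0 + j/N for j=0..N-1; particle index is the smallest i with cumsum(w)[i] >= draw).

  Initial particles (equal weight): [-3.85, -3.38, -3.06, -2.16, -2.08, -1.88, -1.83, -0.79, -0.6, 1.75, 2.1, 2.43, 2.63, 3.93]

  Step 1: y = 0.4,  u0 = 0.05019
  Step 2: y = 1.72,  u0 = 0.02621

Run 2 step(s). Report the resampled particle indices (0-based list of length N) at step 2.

resampled_idx = [4, 9, 9, 9, 10, 10, 10, 11, 11, 11, 12, 12, 13, 13]

step 1: w=[0.0000, 0.0002, 0.0007, 0.0136, 0.0170, 0.0289, 0.0327, 0.2347, 0.2955, 0.1874, 0.1037, 0.0524, 0.0327, 0.0005]  mean=0.2167  Neff=5.1430  idx=[5, 7, 7, 7, 8, 8, 8, 8, 8, 9, 9, 10, 10, 12]
step 2: w=[0.0002, 0.0063, 0.0063, 0.0063, 0.0105, 0.0105, 0.0105, 0.0105, 0.0105, 0.2072, 0.2072, 0.1914, 0.1914, 0.1311]  mean=1.8271  Neff=5.6495  idx=[4, 9, 9, 9, 10, 10, 10, 11, 11, 11, 12, 12, 13, 13]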